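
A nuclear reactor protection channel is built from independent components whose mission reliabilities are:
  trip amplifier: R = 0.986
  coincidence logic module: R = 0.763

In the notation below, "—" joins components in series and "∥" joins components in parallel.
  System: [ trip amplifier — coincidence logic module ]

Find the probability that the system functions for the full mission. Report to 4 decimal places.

Series (trip amplifier and coincidence logic module): 0.986000 × 0.763000 = 0.7523

0.7523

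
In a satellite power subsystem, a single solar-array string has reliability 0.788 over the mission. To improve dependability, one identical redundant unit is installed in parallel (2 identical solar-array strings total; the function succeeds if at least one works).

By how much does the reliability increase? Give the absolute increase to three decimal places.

0.167

R_before = 0.788
R_after = 1 − (1 − 0.788)^2 = 0.955
ΔR = 0.955 − 0.788 = 0.167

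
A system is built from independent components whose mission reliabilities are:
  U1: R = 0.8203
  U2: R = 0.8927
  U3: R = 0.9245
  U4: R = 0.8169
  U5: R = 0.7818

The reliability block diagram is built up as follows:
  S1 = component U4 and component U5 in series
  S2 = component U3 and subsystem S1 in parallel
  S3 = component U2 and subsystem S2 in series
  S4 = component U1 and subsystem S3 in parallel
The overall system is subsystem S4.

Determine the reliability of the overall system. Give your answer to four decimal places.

Series (U4 and U5): 0.816900 × 0.781800 = 0.638652
Parallel (U3 and [0.638652]): 1 − (1 − 0.924500)(1 − 0.638652) = 0.972718
Series (U2 and [0.972718]): 0.892700 × 0.972718 = 0.868345
Parallel (U1 and [0.868345]): 1 − (1 − 0.820300)(1 − 0.868345) = 0.9763

0.9763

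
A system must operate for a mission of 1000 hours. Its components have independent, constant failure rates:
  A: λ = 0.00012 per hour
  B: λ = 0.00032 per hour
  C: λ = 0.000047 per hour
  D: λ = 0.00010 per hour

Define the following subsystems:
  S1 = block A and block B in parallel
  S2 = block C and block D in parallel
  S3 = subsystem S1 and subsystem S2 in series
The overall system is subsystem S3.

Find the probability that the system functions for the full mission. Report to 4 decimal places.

0.9648

R(A) = exp(−0.00012 × 1000) = 0.886920
R(B) = exp(−0.00032 × 1000) = 0.726149
R(C) = exp(−0.000047 × 1000) = 0.954087
R(D) = exp(−0.00010 × 1000) = 0.904837
Parallel (A and B): 1 − (1 − 0.886920)(1 − 0.726149) = 0.969033
Parallel (C and D): 1 − (1 − 0.954087)(1 − 0.904837) = 0.995631
Series ([0.969033] and [0.995631]): 0.969033 × 0.995631 = 0.9648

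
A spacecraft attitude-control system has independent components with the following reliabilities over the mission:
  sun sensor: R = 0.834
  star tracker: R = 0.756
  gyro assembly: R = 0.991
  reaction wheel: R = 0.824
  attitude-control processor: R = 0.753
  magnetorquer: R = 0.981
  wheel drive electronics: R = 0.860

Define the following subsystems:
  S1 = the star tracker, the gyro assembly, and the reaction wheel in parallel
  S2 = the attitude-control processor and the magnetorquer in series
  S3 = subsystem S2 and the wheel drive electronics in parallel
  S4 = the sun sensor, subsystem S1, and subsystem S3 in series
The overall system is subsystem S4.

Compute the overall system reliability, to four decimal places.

0.8032

Parallel (star tracker, gyro assembly, and reaction wheel): 1 − (1 − 0.756000)(1 − 0.991000)(1 − 0.824000) = 0.999614
Series (attitude-control processor and magnetorquer): 0.753000 × 0.981000 = 0.738693
Parallel ([0.738693] and wheel drive electronics): 1 − (1 − 0.738693)(1 − 0.860000) = 0.963417
Series (sun sensor, [0.999614], and [0.963417]): 0.834000 × 0.999614 × 0.963417 = 0.8032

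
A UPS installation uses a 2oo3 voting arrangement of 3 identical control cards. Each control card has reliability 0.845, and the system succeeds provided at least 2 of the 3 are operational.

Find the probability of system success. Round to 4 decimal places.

0.9354

R = Σ_{i=2}^{3} C(3,i) p^i (1−p)^{3−i} with p = 0.845
C(3,2)·0.845^2·0.155^1 = 0.332022
C(3,3)·0.845^3·0.155^0 = 0.603351
Sum = 0.9354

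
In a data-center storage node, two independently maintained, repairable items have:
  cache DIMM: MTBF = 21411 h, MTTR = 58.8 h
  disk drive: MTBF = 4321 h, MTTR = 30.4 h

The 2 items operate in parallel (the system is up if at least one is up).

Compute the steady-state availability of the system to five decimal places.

0.99998

A(cache DIMM) = MTBF/(MTBF+MTTR) = 21411/(21411+58.8) = 0.997261
A(disk drive) = MTBF/(MTBF+MTTR) = 4321/(4321+30.4) = 0.993014
Parallel availability: 1 − (1 − 0.997261)(1 − 0.993014) = 0.99998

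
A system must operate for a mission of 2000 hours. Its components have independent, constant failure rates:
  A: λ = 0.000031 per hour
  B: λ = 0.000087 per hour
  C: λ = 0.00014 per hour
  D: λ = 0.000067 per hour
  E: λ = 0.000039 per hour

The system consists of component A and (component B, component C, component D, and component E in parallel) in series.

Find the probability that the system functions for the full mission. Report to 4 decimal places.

0.9395

R(A) = exp(−0.000031 × 2000) = 0.939883
R(B) = exp(−0.000087 × 2000) = 0.840297
R(C) = exp(−0.00014 × 2000) = 0.755784
R(D) = exp(−0.000067 × 2000) = 0.874590
R(E) = exp(−0.000039 × 2000) = 0.924964
Parallel (B, C, D, and E): 1 − (1 − 0.840297)(1 − 0.755784)(1 − 0.874590)(1 − 0.924964) = 0.999633
Series (A and [0.999633]): 0.939883 × 0.999633 = 0.9395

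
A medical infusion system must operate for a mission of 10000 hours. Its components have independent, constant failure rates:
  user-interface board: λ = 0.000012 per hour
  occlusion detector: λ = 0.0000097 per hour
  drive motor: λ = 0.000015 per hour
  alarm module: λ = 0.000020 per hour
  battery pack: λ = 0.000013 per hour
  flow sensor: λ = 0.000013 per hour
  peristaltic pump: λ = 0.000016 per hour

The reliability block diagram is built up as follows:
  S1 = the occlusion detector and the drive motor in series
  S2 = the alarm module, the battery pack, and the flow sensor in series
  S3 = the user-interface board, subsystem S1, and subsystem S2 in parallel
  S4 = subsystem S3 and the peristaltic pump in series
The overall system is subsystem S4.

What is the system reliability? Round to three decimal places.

R(user-interface board) = exp(−0.000012 × 10000) = 0.88692
R(occlusion detector) = exp(−0.0000097 × 10000) = 0.90756
R(drive motor) = exp(−0.000015 × 10000) = 0.86071
R(alarm module) = exp(−0.000020 × 10000) = 0.81873
R(battery pack) = exp(−0.000013 × 10000) = 0.87810
R(flow sensor) = exp(−0.000013 × 10000) = 0.87810
R(peristaltic pump) = exp(−0.000016 × 10000) = 0.85214
Series (occlusion detector and drive motor): 0.90756 × 0.86071 = 0.78115
Series (alarm module, battery pack, and flow sensor): 0.81873 × 0.87810 × 0.87810 = 0.63129
Parallel (user-interface board, [0.78115], and [0.63129]): 1 − (1 − 0.88692)(1 − 0.78115)(1 − 0.63129) = 0.99088
Series ([0.99088] and peristaltic pump): 0.99088 × 0.85214 = 0.844

0.844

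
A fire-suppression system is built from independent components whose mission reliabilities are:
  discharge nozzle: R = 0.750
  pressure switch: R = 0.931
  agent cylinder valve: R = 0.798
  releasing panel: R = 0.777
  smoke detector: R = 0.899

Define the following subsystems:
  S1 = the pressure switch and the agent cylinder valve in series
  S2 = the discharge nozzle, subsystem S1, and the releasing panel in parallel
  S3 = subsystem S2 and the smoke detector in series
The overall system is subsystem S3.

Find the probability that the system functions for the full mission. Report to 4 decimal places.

0.8861

Series (pressure switch and agent cylinder valve): 0.931000 × 0.798000 = 0.742938
Parallel (discharge nozzle, [0.742938], and releasing panel): 1 − (1 − 0.750000)(1 − 0.742938)(1 − 0.777000) = 0.985669
Series ([0.985669] and smoke detector): 0.985669 × 0.899000 = 0.8861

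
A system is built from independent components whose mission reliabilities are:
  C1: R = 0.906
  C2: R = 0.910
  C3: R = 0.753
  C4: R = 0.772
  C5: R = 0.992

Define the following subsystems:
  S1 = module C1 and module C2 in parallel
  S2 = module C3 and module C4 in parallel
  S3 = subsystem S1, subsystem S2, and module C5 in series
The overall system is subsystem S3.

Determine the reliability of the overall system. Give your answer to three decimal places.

0.928

Parallel (C1 and C2): 1 − (1 − 0.90600)(1 − 0.91000) = 0.99154
Parallel (C3 and C4): 1 − (1 − 0.75300)(1 − 0.77200) = 0.94368
Series ([0.99154], [0.94368], and C5): 0.99154 × 0.94368 × 0.99200 = 0.928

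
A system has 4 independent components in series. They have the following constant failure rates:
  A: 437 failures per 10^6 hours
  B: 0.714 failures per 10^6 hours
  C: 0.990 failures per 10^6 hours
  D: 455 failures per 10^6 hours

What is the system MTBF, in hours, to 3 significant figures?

1120

Series of exponential components: λ_sys = Σ λ_i
λ_sys = 0.000437 + 0.000000714 + 0.000000990 + 0.000455 = 8.9370e-04 /h
MTBF = 1 / λ_sys = 1120 h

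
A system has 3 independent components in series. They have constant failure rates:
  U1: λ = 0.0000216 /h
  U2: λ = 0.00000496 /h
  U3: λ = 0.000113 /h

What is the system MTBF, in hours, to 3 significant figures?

7170

Series of exponential components: λ_sys = Σ λ_i
λ_sys = 0.0000216 + 0.00000496 + 0.000113 = 1.3956e-04 /h
MTBF = 1 / λ_sys = 7170 h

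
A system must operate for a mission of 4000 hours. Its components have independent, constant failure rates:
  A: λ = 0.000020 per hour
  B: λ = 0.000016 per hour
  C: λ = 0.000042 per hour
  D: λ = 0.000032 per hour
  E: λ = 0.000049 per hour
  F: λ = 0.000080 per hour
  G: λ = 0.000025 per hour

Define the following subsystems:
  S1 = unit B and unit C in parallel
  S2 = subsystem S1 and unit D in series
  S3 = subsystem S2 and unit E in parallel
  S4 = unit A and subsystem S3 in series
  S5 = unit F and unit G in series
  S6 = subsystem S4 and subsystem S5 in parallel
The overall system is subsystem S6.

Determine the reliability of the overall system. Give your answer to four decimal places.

R(A) = exp(−0.000020 × 4000) = 0.923116
R(B) = exp(−0.000016 × 4000) = 0.938005
R(C) = exp(−0.000042 × 4000) = 0.845354
R(D) = exp(−0.000032 × 4000) = 0.879853
R(E) = exp(−0.000049 × 4000) = 0.822012
R(F) = exp(−0.000080 × 4000) = 0.726149
R(G) = exp(−0.000025 × 4000) = 0.904837
Parallel (B and C): 1 − (1 − 0.938005)(1 − 0.845354) = 0.990413
Series ([0.990413] and D): 0.990413 × 0.879853 = 0.871418
Parallel ([0.871418] and E): 1 − (1 − 0.871418)(1 − 0.822012) = 0.977114
Series (A and [0.977114]): 0.923116 × 0.977114 = 0.901990
Series (F and G): 0.726149 × 0.904837 = 0.657046
Parallel ([0.901990] and [0.657046]): 1 − (1 − 0.901990)(1 − 0.657046) = 0.9664

0.9664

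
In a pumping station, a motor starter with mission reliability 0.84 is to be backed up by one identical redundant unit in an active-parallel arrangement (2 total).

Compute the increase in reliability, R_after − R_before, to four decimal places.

0.1344

R_before = 0.84
R_after = 1 − (1 − 0.84)^2 = 0.9744
ΔR = 0.9744 − 0.84 = 0.1344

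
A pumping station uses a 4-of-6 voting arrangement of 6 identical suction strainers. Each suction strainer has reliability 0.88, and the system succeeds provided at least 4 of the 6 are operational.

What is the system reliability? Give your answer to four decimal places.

R = Σ_{i=4}^{6} C(6,i) p^i (1−p)^{6−i} with p = 0.88
C(6,4)·0.88^4·0.12^2 = 0.129534
C(6,5)·0.88^5·0.12^1 = 0.379967
C(6,6)·0.88^6·0.12^0 = 0.464404
Sum = 0.9739

0.9739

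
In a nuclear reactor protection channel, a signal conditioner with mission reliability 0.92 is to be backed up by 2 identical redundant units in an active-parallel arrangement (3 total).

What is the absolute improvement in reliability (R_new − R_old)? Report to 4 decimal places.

0.0795

R_before = 0.92
R_after = 1 − (1 − 0.92)^3 = 0.9995
ΔR = 0.9995 − 0.92 = 0.0795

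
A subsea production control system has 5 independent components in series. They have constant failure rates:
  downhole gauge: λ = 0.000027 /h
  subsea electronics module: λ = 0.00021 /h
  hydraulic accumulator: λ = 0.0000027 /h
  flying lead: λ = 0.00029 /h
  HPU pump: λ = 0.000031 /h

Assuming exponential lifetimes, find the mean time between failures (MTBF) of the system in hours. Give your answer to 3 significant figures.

1780

Series of exponential components: λ_sys = Σ λ_i
λ_sys = 0.000027 + 0.00021 + 0.0000027 + 0.00029 + 0.000031 = 5.6070e-04 /h
MTBF = 1 / λ_sys = 1780 h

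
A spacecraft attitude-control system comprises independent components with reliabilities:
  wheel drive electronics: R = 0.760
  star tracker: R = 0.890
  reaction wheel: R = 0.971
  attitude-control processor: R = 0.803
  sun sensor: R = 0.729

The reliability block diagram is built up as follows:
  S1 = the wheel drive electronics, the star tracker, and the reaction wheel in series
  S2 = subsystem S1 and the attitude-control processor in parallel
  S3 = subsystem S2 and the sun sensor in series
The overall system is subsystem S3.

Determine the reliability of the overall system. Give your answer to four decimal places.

Series (wheel drive electronics, star tracker, and reaction wheel): 0.760000 × 0.890000 × 0.971000 = 0.656784
Parallel ([0.656784] and attitude-control processor): 1 − (1 − 0.656784)(1 − 0.803000) = 0.932386
Series ([0.932386] and sun sensor): 0.932386 × 0.729000 = 0.6797

0.6797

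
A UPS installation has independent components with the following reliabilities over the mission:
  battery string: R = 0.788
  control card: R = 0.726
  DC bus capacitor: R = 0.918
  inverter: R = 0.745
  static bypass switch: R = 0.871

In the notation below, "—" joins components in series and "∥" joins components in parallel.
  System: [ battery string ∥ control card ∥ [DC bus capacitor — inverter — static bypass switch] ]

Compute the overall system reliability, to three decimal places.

Series (DC bus capacitor, inverter, and static bypass switch): 0.91800 × 0.74500 × 0.87100 = 0.59569
Parallel (battery string, control card, and [0.59569]): 1 − (1 − 0.78800)(1 − 0.72600)(1 − 0.59569) = 0.977

0.977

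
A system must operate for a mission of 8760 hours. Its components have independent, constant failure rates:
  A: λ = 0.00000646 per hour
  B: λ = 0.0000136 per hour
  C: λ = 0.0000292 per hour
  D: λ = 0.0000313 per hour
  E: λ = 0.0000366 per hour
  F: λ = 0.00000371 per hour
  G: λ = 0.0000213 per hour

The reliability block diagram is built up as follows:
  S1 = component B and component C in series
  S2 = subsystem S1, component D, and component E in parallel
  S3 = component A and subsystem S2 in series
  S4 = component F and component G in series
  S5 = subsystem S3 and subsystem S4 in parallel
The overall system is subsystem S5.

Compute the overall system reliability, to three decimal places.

R(A) = exp(−0.00000646 × 8760) = 0.94498
R(B) = exp(−0.0000136 × 8760) = 0.88769
R(C) = exp(−0.0000292 × 8760) = 0.77430
R(D) = exp(−0.0000313 × 8760) = 0.76019
R(E) = exp(−0.0000366 × 8760) = 0.72570
R(F) = exp(−0.00000371 × 8760) = 0.96802
R(G) = exp(−0.0000213 × 8760) = 0.82979
Series (B and C): 0.88769 × 0.77430 = 0.68734
Parallel ([0.68734], D, and E): 1 − (1 − 0.68734)(1 − 0.76019)(1 − 0.72570) = 0.97943
Series (A and [0.97943]): 0.94498 × 0.97943 = 0.92554
Series (F and G): 0.96802 × 0.82979 = 0.80325
Parallel ([0.92554] and [0.80325]): 1 − (1 − 0.92554)(1 − 0.80325) = 0.985

0.985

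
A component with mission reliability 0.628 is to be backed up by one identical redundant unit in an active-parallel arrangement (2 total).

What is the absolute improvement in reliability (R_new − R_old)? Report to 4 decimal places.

R_before = 0.628
R_after = 1 − (1 − 0.628)^2 = 0.8616
ΔR = 0.8616 − 0.628 = 0.2336

0.2336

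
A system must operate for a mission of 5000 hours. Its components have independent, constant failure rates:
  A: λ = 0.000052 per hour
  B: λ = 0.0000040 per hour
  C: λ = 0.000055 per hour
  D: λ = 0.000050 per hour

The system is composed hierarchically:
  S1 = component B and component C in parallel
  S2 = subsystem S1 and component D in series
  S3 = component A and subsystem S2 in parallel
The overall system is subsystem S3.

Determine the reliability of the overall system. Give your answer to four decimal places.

0.9485

R(A) = exp(−0.000052 × 5000) = 0.771052
R(B) = exp(−0.0000040 × 5000) = 0.980199
R(C) = exp(−0.000055 × 5000) = 0.759572
R(D) = exp(−0.000050 × 5000) = 0.778801
Parallel (B and C): 1 − (1 − 0.980199)(1 − 0.759572) = 0.995239
Series ([0.995239] and D): 0.995239 × 0.778801 = 0.775093
Parallel (A and [0.775093]): 1 − (1 − 0.771052)(1 − 0.775093) = 0.9485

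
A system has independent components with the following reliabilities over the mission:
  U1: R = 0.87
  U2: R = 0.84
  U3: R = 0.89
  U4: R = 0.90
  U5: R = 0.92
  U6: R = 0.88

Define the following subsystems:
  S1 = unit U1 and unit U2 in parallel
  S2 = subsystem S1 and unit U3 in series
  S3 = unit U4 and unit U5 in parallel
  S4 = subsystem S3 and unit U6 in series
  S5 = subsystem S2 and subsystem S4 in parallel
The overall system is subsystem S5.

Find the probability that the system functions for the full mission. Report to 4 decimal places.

Parallel (U1 and U2): 1 − (1 − 0.870000)(1 − 0.840000) = 0.979200
Series ([0.979200] and U3): 0.979200 × 0.890000 = 0.871488
Parallel (U4 and U5): 1 − (1 − 0.900000)(1 − 0.920000) = 0.992000
Series ([0.992000] and U6): 0.992000 × 0.880000 = 0.872960
Parallel ([0.871488] and [0.872960]): 1 − (1 − 0.871488)(1 − 0.872960) = 0.9837

0.9837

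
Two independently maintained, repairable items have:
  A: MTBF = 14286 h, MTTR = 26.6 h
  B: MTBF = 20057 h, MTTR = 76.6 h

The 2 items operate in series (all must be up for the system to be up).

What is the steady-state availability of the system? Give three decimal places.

0.994

A(A) = MTBF/(MTBF+MTTR) = 14286/(14286+26.6) = 0.998141
A(B) = MTBF/(MTBF+MTTR) = 20057/(20057+76.6) = 0.996195
Series availability: 0.998141 × 0.996195 = 0.994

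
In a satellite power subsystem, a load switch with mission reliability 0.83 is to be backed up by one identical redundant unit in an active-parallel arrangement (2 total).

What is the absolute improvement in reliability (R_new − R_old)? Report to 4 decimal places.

0.1411

R_before = 0.83
R_after = 1 − (1 − 0.83)^2 = 0.9711
ΔR = 0.9711 − 0.83 = 0.1411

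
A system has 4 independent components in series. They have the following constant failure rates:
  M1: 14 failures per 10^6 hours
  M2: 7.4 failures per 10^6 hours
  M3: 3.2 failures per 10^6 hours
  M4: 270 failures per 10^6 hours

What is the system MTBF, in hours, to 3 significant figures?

Series of exponential components: λ_sys = Σ λ_i
λ_sys = 0.000014 + 0.0000074 + 0.0000032 + 0.00027 = 2.9460e-04 /h
MTBF = 1 / λ_sys = 3390 h

3390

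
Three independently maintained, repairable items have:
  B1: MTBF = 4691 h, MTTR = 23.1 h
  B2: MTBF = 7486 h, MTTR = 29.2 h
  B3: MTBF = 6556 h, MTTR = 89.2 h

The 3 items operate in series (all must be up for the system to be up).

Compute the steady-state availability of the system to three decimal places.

A(B1) = MTBF/(MTBF+MTTR) = 4691/(4691+23.1) = 0.995100
A(B2) = MTBF/(MTBF+MTTR) = 7486/(7486+29.2) = 0.996115
A(B3) = MTBF/(MTBF+MTTR) = 6556/(6556+89.2) = 0.986577
Series availability: 0.995100 × 0.996115 × 0.986577 = 0.978

0.978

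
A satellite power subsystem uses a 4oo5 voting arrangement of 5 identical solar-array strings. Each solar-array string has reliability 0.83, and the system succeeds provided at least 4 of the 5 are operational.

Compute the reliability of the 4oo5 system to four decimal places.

R = Σ_{i=4}^{5} C(5,i) p^i (1−p)^{5−i} with p = 0.83
C(5,4)·0.83^4·0.17^1 = 0.403396
C(5,5)·0.83^5·0.17^0 = 0.393904
Sum = 0.7973

0.7973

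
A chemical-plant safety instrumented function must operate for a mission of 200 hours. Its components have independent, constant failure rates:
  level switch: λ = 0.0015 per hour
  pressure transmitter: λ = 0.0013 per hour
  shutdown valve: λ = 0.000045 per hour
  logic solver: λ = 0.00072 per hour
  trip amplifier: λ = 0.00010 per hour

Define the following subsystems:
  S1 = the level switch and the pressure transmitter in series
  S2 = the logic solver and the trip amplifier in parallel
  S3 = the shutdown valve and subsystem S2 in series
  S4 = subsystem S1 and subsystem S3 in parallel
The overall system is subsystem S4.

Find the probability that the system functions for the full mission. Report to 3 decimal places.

R(level switch) = exp(−0.0015 × 200) = 0.74082
R(pressure transmitter) = exp(−0.0013 × 200) = 0.77105
R(shutdown valve) = exp(−0.000045 × 200) = 0.99104
R(logic solver) = exp(−0.00072 × 200) = 0.86589
R(trip amplifier) = exp(−0.00010 × 200) = 0.98020
Series (level switch and pressure transmitter): 0.74082 × 0.77105 = 0.57121
Parallel (logic solver and trip amplifier): 1 − (1 − 0.86589)(1 − 0.98020) = 0.99734
Series (shutdown valve and [0.99734]): 0.99104 × 0.99734 = 0.98840
Parallel ([0.57121] and [0.98840]): 1 − (1 − 0.57121)(1 − 0.98840) = 0.995

0.995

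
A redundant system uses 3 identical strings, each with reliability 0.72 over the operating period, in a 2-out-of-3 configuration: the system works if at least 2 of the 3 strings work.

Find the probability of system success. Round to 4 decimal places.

R = Σ_{i=2}^{3} C(3,i) p^i (1−p)^{3−i} with p = 0.72
C(3,2)·0.72^2·0.28^1 = 0.435456
C(3,3)·0.72^3·0.28^0 = 0.373248
Sum = 0.8087

0.8087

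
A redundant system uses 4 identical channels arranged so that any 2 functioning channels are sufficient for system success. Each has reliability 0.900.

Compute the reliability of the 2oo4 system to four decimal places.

R = Σ_{i=2}^{4} C(4,i) p^i (1−p)^{4−i} with p = 0.900
C(4,2)·0.900^2·0.100^2 = 0.048600
C(4,3)·0.900^3·0.100^1 = 0.291600
C(4,4)·0.900^4·0.100^0 = 0.656100
Sum = 0.9963

0.9963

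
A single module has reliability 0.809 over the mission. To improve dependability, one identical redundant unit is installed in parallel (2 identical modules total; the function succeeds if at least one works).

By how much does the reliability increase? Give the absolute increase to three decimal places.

R_before = 0.809
R_after = 1 − (1 − 0.809)^2 = 0.964
ΔR = 0.964 − 0.809 = 0.155

0.155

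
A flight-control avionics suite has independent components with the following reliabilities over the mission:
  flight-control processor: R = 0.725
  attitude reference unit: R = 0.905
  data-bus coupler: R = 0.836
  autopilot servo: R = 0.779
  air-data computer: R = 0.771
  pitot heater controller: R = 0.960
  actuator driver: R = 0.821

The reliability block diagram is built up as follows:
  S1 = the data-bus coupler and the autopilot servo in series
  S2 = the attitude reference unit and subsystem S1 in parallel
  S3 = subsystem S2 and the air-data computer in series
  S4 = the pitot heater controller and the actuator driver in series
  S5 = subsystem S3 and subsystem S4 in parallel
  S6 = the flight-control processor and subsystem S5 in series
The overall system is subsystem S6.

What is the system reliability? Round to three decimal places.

Series (data-bus coupler and autopilot servo): 0.83600 × 0.77900 = 0.65124
Parallel (attitude reference unit and [0.65124]): 1 − (1 − 0.90500)(1 − 0.65124) = 0.96687
Series ([0.96687] and air-data computer): 0.96687 × 0.77100 = 0.74546
Series (pitot heater controller and actuator driver): 0.96000 × 0.82100 = 0.78816
Parallel ([0.74546] and [0.78816]): 1 − (1 − 0.74546)(1 − 0.78816) = 0.94608
Series (flight-control processor and [0.94608]): 0.72500 × 0.94608 = 0.686

0.686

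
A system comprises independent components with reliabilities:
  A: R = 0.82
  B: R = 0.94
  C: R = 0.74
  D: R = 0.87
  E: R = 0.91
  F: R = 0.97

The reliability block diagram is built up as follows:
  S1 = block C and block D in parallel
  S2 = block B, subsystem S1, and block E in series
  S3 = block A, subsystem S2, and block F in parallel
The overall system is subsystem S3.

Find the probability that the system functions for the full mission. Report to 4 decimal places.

Parallel (C and D): 1 − (1 − 0.740000)(1 − 0.870000) = 0.966200
Series (B, [0.966200], and E): 0.940000 × 0.966200 × 0.910000 = 0.826487
Parallel (A, [0.826487], and F): 1 − (1 − 0.820000)(1 − 0.826487)(1 − 0.970000) = 0.9991

0.9991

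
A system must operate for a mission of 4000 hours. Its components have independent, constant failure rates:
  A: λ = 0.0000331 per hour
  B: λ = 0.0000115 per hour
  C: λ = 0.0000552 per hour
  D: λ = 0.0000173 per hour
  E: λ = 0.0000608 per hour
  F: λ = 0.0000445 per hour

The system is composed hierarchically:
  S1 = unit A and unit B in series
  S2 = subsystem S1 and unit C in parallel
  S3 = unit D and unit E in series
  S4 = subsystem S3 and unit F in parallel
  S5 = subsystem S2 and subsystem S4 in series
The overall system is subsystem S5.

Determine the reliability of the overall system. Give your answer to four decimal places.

0.9253

R(A) = exp(−0.0000331 × 4000) = 0.875991
R(B) = exp(−0.0000115 × 4000) = 0.955042
R(C) = exp(−0.0000552 × 4000) = 0.801877
R(D) = exp(−0.0000173 × 4000) = 0.933140
R(E) = exp(−0.0000608 × 4000) = 0.784115
R(F) = exp(−0.0000445 × 4000) = 0.836942
Series (A and B): 0.875991 × 0.955042 = 0.836608
Parallel ([0.836608] and C): 1 − (1 − 0.836608)(1 − 0.801877) = 0.967628
Series (D and E): 0.933140 × 0.784115 = 0.731689
Parallel ([0.731689] and F): 1 − (1 − 0.731689)(1 − 0.836942) = 0.956250
Series ([0.967628] and [0.956250]): 0.967628 × 0.956250 = 0.9253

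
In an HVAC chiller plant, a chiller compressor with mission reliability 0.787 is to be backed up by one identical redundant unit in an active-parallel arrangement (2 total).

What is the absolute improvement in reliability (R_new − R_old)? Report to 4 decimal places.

R_before = 0.787
R_after = 1 − (1 − 0.787)^2 = 0.9546
ΔR = 0.9546 − 0.787 = 0.1676

0.1676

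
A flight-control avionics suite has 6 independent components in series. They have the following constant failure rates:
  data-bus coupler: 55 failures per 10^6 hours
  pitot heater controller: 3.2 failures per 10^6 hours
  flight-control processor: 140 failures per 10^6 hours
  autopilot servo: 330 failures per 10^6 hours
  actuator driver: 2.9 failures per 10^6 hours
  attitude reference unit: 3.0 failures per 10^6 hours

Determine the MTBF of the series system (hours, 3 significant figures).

1870

Series of exponential components: λ_sys = Σ λ_i
λ_sys = 0.000055 + 0.0000032 + 0.00014 + 0.00033 + 0.0000029 + 0.0000030 = 5.3410e-04 /h
MTBF = 1 / λ_sys = 1870 h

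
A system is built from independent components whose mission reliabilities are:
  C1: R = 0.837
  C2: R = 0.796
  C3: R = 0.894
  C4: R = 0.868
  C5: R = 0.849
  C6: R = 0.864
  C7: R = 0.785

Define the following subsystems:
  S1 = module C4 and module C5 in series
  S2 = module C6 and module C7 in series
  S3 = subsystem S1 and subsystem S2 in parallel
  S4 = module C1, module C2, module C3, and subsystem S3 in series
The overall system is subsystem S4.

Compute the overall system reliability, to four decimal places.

Series (C4 and C5): 0.868000 × 0.849000 = 0.736932
Series (C6 and C7): 0.864000 × 0.785000 = 0.678240
Parallel ([0.736932] and [0.678240]): 1 − (1 − 0.736932)(1 − 0.678240) = 0.915355
Series (C1, C2, C3, and [0.915355]): 0.837000 × 0.796000 × 0.894000 × 0.915355 = 0.5452

0.5452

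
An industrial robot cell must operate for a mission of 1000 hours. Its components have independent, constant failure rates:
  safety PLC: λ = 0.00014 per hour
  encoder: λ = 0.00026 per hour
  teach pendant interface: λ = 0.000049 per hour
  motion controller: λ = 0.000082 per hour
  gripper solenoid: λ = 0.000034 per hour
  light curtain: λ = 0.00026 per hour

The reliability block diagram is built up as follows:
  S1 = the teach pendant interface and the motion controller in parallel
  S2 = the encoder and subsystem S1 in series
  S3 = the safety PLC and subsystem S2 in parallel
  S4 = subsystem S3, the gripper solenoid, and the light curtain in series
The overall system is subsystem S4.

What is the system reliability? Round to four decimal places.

0.7227

R(safety PLC) = exp(−0.00014 × 1000) = 0.869358
R(encoder) = exp(−0.00026 × 1000) = 0.771052
R(teach pendant interface) = exp(−0.000049 × 1000) = 0.952181
R(motion controller) = exp(−0.000082 × 1000) = 0.921272
R(gripper solenoid) = exp(−0.000034 × 1000) = 0.966572
R(light curtain) = exp(−0.00026 × 1000) = 0.771052
Parallel (teach pendant interface and motion controller): 1 − (1 − 0.952181)(1 − 0.921272) = 0.996235
Series (encoder and [0.996235]): 0.771052 × 0.996235 = 0.768149
Parallel (safety PLC and [0.768149]): 1 − (1 − 0.869358)(1 − 0.768149) = 0.969711
Series ([0.969711], gripper solenoid, and light curtain): 0.969711 × 0.966572 × 0.771052 = 0.7227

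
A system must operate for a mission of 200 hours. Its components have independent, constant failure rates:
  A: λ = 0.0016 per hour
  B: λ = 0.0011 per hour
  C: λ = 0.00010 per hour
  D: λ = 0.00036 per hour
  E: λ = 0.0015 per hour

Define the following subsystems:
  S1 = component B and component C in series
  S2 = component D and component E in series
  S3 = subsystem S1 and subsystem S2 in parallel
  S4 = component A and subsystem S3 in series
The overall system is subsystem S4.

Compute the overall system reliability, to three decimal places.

R(A) = exp(−0.0016 × 200) = 0.72615
R(B) = exp(−0.0011 × 200) = 0.80252
R(C) = exp(−0.00010 × 200) = 0.98020
R(D) = exp(−0.00036 × 200) = 0.93053
R(E) = exp(−0.0015 × 200) = 0.74082
Series (B and C): 0.80252 × 0.98020 = 0.78663
Series (D and E): 0.93053 × 0.74082 = 0.68936
Parallel ([0.78663] and [0.68936]): 1 − (1 − 0.78663)(1 − 0.68936) = 0.93372
Series (A and [0.93372]): 0.72615 × 0.93372 = 0.678

0.678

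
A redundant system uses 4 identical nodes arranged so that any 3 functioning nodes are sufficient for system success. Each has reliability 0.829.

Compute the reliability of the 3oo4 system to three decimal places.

R = Σ_{i=3}^{4} C(4,i) p^i (1−p)^{4−i} with p = 0.829
C(4,3)·0.829^3·0.171^1 = 0.38969
C(4,4)·0.829^4·0.171^0 = 0.47230
Sum = 0.862

0.862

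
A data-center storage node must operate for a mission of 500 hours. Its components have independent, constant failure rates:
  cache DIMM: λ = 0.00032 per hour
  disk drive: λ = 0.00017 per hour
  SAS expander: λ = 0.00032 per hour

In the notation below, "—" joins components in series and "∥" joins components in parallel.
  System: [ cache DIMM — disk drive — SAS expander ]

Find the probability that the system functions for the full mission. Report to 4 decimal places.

R(cache DIMM) = exp(−0.00032 × 500) = 0.852144
R(disk drive) = exp(−0.00017 × 500) = 0.918512
R(SAS expander) = exp(−0.00032 × 500) = 0.852144
Series (cache DIMM, disk drive, and SAS expander): 0.852144 × 0.918512 × 0.852144 = 0.6670

0.6670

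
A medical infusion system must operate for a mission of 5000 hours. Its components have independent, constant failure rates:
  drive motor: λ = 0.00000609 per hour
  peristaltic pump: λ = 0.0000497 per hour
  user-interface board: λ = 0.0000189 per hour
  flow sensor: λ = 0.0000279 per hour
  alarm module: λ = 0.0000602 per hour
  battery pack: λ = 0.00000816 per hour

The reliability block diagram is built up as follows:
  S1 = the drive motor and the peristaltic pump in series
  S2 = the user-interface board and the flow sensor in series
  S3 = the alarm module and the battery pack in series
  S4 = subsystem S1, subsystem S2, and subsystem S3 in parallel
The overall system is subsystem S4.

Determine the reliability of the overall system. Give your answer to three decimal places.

R(drive motor) = exp(−0.00000609 × 5000) = 0.97001
R(peristaltic pump) = exp(−0.0000497 × 5000) = 0.77997
R(user-interface board) = exp(−0.0000189 × 5000) = 0.90983
R(flow sensor) = exp(−0.0000279 × 5000) = 0.86979
R(alarm module) = exp(−0.0000602 × 5000) = 0.74008
R(battery pack) = exp(−0.00000816 × 5000) = 0.96002
Series (drive motor and peristaltic pump): 0.97001 × 0.77997 = 0.75658
Series (user-interface board and flow sensor): 0.90983 × 0.86979 = 0.79136
Series (alarm module and battery pack): 0.74008 × 0.96002 = 0.71049
Parallel ([0.75658], [0.79136], and [0.71049]): 1 − (1 − 0.75658)(1 − 0.79136)(1 − 0.71049) = 0.985

0.985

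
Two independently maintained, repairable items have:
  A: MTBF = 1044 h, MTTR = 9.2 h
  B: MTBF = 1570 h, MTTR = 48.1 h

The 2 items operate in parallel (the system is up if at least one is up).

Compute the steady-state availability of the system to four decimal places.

0.9997

A(A) = MTBF/(MTBF+MTTR) = 1044/(1044+9.2) = 0.991265
A(B) = MTBF/(MTBF+MTTR) = 1570/(1570+48.1) = 0.970274
Parallel availability: 1 − (1 − 0.991265)(1 − 0.970274) = 0.9997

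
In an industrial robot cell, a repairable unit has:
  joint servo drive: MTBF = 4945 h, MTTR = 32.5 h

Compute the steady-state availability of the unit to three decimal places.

0.993

A(joint servo drive) = MTBF/(MTBF+MTTR) = 4945/(4945+32.5) = 0.993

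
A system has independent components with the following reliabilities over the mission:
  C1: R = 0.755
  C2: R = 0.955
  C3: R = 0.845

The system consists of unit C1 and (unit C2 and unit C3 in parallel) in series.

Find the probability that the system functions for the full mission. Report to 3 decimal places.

Parallel (C2 and C3): 1 − (1 − 0.95500)(1 − 0.84500) = 0.99303
Series (C1 and [0.99303]): 0.75500 × 0.99303 = 0.750

0.750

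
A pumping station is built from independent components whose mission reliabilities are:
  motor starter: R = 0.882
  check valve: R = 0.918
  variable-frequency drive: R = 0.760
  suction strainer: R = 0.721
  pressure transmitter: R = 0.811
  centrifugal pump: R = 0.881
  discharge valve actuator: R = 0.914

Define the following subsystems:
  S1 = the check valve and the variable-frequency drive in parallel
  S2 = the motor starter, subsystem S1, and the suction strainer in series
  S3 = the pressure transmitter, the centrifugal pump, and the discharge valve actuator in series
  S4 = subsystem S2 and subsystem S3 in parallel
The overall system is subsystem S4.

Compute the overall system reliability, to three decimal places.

0.869

Parallel (check valve and variable-frequency drive): 1 − (1 − 0.91800)(1 − 0.76000) = 0.98032
Series (motor starter, [0.98032], and suction strainer): 0.88200 × 0.98032 × 0.72100 = 0.62341
Series (pressure transmitter, centrifugal pump, and discharge valve actuator): 0.81100 × 0.88100 × 0.91400 = 0.65304
Parallel ([0.62341] and [0.65304]): 1 − (1 − 0.62341)(1 − 0.65304) = 0.869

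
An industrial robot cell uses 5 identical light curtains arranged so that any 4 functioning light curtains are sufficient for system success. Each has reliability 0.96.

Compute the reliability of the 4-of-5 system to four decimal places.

R = Σ_{i=4}^{5} C(5,i) p^i (1−p)^{5−i} with p = 0.96
C(5,4)·0.96^4·0.04^1 = 0.169869
C(5,5)·0.96^5·0.04^0 = 0.815373
Sum = 0.9852

0.9852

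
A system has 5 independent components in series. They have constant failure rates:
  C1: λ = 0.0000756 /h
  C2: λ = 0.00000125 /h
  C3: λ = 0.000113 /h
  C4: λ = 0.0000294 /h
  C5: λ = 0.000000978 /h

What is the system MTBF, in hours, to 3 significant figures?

4540

Series of exponential components: λ_sys = Σ λ_i
λ_sys = 0.0000756 + 0.00000125 + 0.000113 + 0.0000294 + 0.000000978 = 2.2023e-04 /h
MTBF = 1 / λ_sys = 4540 h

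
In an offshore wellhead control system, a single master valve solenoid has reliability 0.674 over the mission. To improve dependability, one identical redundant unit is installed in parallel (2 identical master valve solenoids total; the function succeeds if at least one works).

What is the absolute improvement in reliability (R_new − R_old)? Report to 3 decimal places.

0.220

R_before = 0.674
R_after = 1 − (1 − 0.674)^2 = 0.894
ΔR = 0.894 − 0.674 = 0.220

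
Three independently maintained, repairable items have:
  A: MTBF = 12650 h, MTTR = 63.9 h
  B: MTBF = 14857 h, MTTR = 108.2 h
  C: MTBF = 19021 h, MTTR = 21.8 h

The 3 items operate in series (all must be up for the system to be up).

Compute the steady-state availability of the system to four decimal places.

A(A) = MTBF/(MTBF+MTTR) = 12650/(12650+63.9) = 0.994974
A(B) = MTBF/(MTBF+MTTR) = 14857/(14857+108.2) = 0.992770
A(C) = MTBF/(MTBF+MTTR) = 19021/(19021+21.8) = 0.998855
Series availability: 0.994974 × 0.992770 × 0.998855 = 0.9866

0.9866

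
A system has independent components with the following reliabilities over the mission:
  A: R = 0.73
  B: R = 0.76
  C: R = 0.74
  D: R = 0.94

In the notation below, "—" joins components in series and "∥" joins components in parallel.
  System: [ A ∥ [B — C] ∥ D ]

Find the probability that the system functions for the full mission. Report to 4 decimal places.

0.9929

Series (B and C): 0.760000 × 0.740000 = 0.562400
Parallel (A, [0.562400], and D): 1 − (1 − 0.730000)(1 − 0.562400)(1 − 0.940000) = 0.9929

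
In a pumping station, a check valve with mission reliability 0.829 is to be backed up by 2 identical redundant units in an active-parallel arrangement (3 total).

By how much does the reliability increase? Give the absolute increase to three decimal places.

0.166

R_before = 0.829
R_after = 1 − (1 − 0.829)^3 = 0.995
ΔR = 0.995 − 0.829 = 0.166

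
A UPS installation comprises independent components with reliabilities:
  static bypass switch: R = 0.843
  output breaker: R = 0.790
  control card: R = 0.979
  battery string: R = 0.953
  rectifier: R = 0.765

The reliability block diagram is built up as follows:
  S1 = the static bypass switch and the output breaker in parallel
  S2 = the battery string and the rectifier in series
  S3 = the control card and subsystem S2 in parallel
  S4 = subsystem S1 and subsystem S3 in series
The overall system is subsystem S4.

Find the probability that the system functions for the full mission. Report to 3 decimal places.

0.962

Parallel (static bypass switch and output breaker): 1 − (1 − 0.84300)(1 − 0.79000) = 0.96703
Series (battery string and rectifier): 0.95300 × 0.76500 = 0.72905
Parallel (control card and [0.72905]): 1 − (1 − 0.97900)(1 − 0.72905) = 0.99431
Series ([0.96703] and [0.99431]): 0.96703 × 0.99431 = 0.962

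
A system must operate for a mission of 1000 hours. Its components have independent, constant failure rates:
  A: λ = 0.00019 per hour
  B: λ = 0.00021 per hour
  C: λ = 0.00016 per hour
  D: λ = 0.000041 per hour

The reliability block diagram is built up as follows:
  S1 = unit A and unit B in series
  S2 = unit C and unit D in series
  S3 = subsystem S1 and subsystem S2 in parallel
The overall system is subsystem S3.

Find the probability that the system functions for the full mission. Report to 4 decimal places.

0.9400

R(A) = exp(−0.00019 × 1000) = 0.826959
R(B) = exp(−0.00021 × 1000) = 0.810584
R(C) = exp(−0.00016 × 1000) = 0.852144
R(D) = exp(−0.000041 × 1000) = 0.959829
Series (A and B): 0.826959 × 0.810584 = 0.670320
Series (C and D): 0.852144 × 0.959829 = 0.817913
Parallel ([0.670320] and [0.817913]): 1 − (1 − 0.670320)(1 − 0.817913) = 0.9400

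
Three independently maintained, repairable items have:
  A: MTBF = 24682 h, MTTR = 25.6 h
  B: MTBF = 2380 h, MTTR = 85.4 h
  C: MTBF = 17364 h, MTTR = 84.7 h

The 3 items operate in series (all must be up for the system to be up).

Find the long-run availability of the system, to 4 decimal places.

0.9597

A(A) = MTBF/(MTBF+MTTR) = 24682/(24682+25.6) = 0.998964
A(B) = MTBF/(MTBF+MTTR) = 2380/(2380+85.4) = 0.965361
A(C) = MTBF/(MTBF+MTTR) = 17364/(17364+84.7) = 0.995146
Series availability: 0.998964 × 0.965361 × 0.995146 = 0.9597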